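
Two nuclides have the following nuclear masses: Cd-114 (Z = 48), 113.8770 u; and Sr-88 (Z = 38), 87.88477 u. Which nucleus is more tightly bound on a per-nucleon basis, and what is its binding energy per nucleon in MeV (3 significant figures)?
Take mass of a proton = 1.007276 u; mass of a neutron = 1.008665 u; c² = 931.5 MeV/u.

Cd-114: Σm = 48(1.007276) + 66(1.008665) = 114.921138 u; Δm = 1.044138 u; E_B = 972.61 MeV; E_B/A = 8.532 MeV
Sr-88: Σm = 38(1.007276) + 50(1.008665) = 88.709738 u; Δm = 0.824968 u; E_B = 768.458 MeV; E_B/A = 8.732 MeV
Sr-88 has the higher binding energy per nucleon, so it is the more tightly bound nucleus.

Sr-88; 8.73 MeV/nucleon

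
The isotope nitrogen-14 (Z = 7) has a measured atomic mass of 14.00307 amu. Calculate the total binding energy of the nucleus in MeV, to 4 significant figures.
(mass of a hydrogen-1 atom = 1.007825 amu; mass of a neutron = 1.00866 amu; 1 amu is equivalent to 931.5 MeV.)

Mass of separated nucleons = 7(1.007825) + 7(1.00866) = 7.054775 + 7.06062 = 14.115395 amu
Mass defect Δm = 14.115395 − 14.00307 = 0.112325 amu
Binding energy = Δm·c² = 0.112325 × 931.5 MeV/amu = 104.631 MeV

104.6 MeV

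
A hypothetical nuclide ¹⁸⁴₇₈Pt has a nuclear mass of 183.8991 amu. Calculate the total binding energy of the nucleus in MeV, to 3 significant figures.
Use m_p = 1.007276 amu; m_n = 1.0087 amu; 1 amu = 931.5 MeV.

1480 MeV

The nucleus contains 78 protons and 184 − 78 = 106 neutrons.
Σm = 78·m_p + 106·m_n = 78.567528 + 106.9222 = 185.489728 amu
The mass defect is 185.489728 − 183.8991 = 1.590628 amu.
Converting to energy: 1.590628 amu × 931.5 MeV/amu = 1481.67 MeV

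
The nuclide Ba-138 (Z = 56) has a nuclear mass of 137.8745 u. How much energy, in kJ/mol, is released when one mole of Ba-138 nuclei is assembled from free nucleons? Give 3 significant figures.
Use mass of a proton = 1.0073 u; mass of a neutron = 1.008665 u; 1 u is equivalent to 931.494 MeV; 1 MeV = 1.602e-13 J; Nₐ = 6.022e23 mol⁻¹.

1.12e+11 kJ/mol

Mass of separated nucleons = 56(1.0073) + 82(1.008665) = 56.4088 + 82.710530 = 139.119330 u
Δm = 139.119330 − 137.8745 = 1.244830 u
Converting to energy: 1.244830 u × 931.494 MeV/u = 1159.55 MeV
Per nucleus in joules: 1159.55 MeV × 1.602e-13 J/MeV = 1.8576e-10 J
Per mole: 1.8576e-10 J × 6.022e23 mol⁻¹ = 1.1186e+14 J/mol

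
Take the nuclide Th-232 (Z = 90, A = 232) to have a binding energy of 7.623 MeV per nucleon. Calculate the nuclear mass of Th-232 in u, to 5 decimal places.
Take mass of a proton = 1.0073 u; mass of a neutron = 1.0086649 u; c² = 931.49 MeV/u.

231.98881 u

Total binding energy = 232 × 7.623 = 1768.536 MeV
Mass defect = 1768.536 MeV / (931.49 MeV/u) = 1.8986098 u
Constituent mass = 90(1.0073) + 142(1.0086649) = 233.8874158 u
Nuclear mass = 233.8874158 − 1.8986098 = 231.9888060 u ≈ 231.98881 u (to 5 decimal places)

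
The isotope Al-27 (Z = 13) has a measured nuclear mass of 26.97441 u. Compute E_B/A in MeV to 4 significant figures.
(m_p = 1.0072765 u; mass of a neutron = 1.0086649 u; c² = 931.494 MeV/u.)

Z = 13, so N = A − Z = 27 − 13 = 14.
Σm = 13·m_p + 14·m_n = 13.0945945 + 14.1213086 = 27.2159031 u
The mass defect is 27.2159031 − 26.97441 = 0.2414931 u.
E_B = 0.2414931 × 931.494 = 224.949 MeV
Dividing by A = 27 gives 8.331 MeV per nucleon.

8.331 MeV/nucleon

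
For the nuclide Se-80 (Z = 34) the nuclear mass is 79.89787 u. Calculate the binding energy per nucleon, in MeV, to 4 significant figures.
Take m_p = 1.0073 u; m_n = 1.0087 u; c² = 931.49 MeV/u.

Z = 34, so N = A − Z = 80 − 34 = 46.
Total constituent mass: 34 × 1.0073 + 46 × 1.0087 = 80.6484 u
Δm = 80.6484 − 79.89787 = 0.75053 u
Converting to energy: 0.75053 u × 931.49 MeV/u = 699.111 MeV
Per nucleon: 699.111 / 80 = 8.739 MeV

8.739 MeV/nucleon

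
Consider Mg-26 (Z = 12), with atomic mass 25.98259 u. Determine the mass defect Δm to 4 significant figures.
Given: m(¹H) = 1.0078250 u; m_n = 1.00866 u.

0.2326 u

The nucleus contains 12 protons and 26 − 12 = 14 neutrons.
Total constituent mass: 12 × 1.0078250 + 14 × 1.00866 = 26.2151400 u
Mass defect Δm = 26.2151400 − 25.98259 = 0.2325500 u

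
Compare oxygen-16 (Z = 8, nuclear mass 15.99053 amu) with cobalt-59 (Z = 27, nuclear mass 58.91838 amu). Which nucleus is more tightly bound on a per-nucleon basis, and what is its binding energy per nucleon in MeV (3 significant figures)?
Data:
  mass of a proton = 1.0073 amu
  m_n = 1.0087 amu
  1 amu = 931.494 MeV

oxygen-16: Σm = 8(1.0073) + 8(1.0087) = 16.1280 amu; Δm = 0.13747 amu; E_B = 128.05 MeV; E_B/A = 8.003 MeV
cobalt-59: Σm = 27(1.0073) + 32(1.0087) = 59.4755 amu; Δm = 0.55712 amu; E_B = 518.95 MeV; E_B/A = 8.796 MeV
cobalt-59 has the higher binding energy per nucleon, so it is the more tightly bound nucleus.

cobalt-59; 8.80 MeV/nucleon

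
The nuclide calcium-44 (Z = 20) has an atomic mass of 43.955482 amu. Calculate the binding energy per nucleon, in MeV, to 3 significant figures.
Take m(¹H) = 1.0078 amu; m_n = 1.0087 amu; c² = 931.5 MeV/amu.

Mass of separated nucleons = 20(1.0078) + 24(1.0087) = 20.1560 + 24.2088 = 44.3648 amu
Δm = 44.3648 − 43.955482 = 0.409318 amu
Converting to energy: 0.409318 amu × 931.5 MeV/amu = 381.280 MeV
Per nucleon: 381.280 / 44 = 8.665 MeV

8.67 MeV/nucleon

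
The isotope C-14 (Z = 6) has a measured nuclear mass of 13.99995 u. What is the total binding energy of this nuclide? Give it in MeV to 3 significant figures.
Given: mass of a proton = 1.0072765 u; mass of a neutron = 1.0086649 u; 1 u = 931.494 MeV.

105 MeV

With 6 protons and 8 neutrons (A = 14):
Total constituent mass: 6 × 1.0072765 + 8 × 1.0086649 = 14.1129782 u
Δm = 14.1129782 − 13.99995 = 0.1130282 u
E_B = 0.1130282 × 931.494 = 105.285 MeV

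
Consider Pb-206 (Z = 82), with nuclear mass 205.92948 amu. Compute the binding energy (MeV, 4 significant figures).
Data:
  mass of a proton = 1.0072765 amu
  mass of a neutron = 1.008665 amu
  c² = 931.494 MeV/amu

Σm = 82·m_p + 124·m_n = 82.5966730 + 125.074460 = 207.6711330 amu
Mass defect Δm = 207.6711330 − 205.92948 = 1.7416530 amu
Converting to energy: 1.7416530 amu × 931.494 MeV/amu = 1622.34 MeV

1622 MeV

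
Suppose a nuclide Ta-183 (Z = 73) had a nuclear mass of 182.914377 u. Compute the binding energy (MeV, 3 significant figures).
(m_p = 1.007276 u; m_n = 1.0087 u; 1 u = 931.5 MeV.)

With 73 protons and 110 neutrons (A = 183):
Total constituent mass: 73 × 1.007276 + 110 × 1.0087 = 184.488148 u
Δm = 184.488148 − 182.914377 = 1.573771 u
Binding energy = Δm·c² = 1.573771 × 931.5 MeV/u = 1465.97 MeV

1470 MeV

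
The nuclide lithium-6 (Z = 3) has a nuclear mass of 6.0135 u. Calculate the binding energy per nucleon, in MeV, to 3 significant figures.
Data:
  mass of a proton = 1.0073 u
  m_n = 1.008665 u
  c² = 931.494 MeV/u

With 3 protons and 3 neutrons (A = 6):
Mass of separated nucleons = 3(1.0073) + 3(1.008665) = 3.0219 + 3.025995 = 6.047895 u
Δm = 6.047895 − 6.0135 = 0.034395 u
Converting to energy: 0.034395 u × 931.494 MeV/u = 32.0387 MeV
Dividing by A = 6 gives 5.340 MeV per nucleon.

5.34 MeV/nucleon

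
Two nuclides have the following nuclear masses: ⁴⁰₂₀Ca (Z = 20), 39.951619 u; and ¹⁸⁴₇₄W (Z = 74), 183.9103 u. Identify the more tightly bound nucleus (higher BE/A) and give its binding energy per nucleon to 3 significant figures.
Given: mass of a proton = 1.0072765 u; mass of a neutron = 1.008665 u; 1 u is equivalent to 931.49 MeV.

⁴⁰₂₀Ca: Σm = 20(1.0072765) + 20(1.008665) = 40.3188300 u; Δm = 0.3672110 u; E_B = 342.05 MeV; E_B/A = 8.551 MeV
¹⁸⁴₇₄W: Σm = 74(1.0072765) + 110(1.008665) = 185.4916110 u; Δm = 1.5813110 u; E_B = 1473.0 MeV; E_B/A = 8.005 MeV
⁴⁰₂₀Ca has the higher binding energy per nucleon, so it is the more tightly bound nucleus.

⁴⁰₂₀Ca; 8.55 MeV/nucleon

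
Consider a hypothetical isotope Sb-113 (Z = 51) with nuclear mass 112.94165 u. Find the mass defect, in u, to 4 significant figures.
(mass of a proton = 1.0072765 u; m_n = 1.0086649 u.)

Total constituent mass: 51 × 1.0072765 + 62 × 1.0086649 = 113.9083253 u
Δm = 113.9083253 − 112.94165 = 0.9666753 u

0.9667 u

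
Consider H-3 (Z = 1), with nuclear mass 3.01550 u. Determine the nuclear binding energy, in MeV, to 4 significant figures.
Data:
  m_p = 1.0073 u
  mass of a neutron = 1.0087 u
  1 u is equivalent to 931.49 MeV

8.570 MeV

Z = 1, so N = A − Z = 3 − 1 = 2.
Total constituent mass: 1 × 1.0073 + 2 × 1.0087 = 3.0247 u
The mass defect is 3.0247 − 3.01550 = 0.00920 u.
Converting to energy: 0.00920 u × 931.49 MeV/u = 8.56971 MeV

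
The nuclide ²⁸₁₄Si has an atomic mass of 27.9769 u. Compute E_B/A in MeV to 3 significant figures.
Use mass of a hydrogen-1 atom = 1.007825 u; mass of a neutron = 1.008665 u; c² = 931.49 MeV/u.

8.45 MeV/nucleon

Σm = 14·m(¹H) + 14·m_n = 14.109550 + 14.121310 = 28.230860 u
Mass defect Δm = 28.230860 − 27.9769 = 0.253960 u
Converting to energy: 0.253960 u × 931.49 MeV/u = 236.561 MeV
Dividing by A = 28 gives 8.449 MeV per nucleon.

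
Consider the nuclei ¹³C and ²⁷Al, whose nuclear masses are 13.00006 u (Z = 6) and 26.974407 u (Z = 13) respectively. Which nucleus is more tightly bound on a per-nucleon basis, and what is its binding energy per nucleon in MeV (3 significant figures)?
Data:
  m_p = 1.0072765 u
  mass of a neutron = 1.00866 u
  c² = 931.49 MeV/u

¹³C: Σm = 6(1.0072765) + 7(1.00866) = 13.1042790 u; Δm = 0.1042190 u; E_B = 97.079 MeV; E_B/A = 7.468 MeV
²⁷Al: Σm = 13(1.0072765) + 14(1.00866) = 27.2158345 u; Δm = 0.2414275 u; E_B = 224.89 MeV; E_B/A = 8.329 MeV
²⁷Al has the higher binding energy per nucleon, so it is the more tightly bound nucleus.

²⁷Al; 8.33 MeV/nucleon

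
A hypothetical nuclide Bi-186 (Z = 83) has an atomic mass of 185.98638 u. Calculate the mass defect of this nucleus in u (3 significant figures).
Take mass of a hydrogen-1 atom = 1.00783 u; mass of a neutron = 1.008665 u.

1.56 u

Σm = 83·m(¹H) + 103·m_n = 83.64989 + 103.892495 = 187.542385 u
Mass defect Δm = 187.542385 − 185.98638 = 1.556005 u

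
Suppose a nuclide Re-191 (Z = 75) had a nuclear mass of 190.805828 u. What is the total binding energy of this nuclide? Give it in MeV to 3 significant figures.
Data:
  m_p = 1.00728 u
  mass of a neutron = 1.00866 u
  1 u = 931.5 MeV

Mass of separated nucleons = 75(1.00728) + 116(1.00866) = 75.54600 + 117.00456 = 192.55056 u
Δm = 192.55056 − 190.805828 = 1.744732 u
Binding energy = Δm·c² = 1.744732 × 931.5 MeV/u = 1625.22 MeV

1630 MeV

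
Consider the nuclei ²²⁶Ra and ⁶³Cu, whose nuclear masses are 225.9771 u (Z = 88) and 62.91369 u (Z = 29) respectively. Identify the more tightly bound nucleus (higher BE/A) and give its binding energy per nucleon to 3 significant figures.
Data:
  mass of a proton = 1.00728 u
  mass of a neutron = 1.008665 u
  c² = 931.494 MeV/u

²²⁶Ra: Σm = 88(1.00728) + 138(1.008665) = 227.836410 u; Δm = 1.859310 u; E_B = 1731.9 MeV; E_B/A = 7.663 MeV
⁶³Cu: Σm = 29(1.00728) + 34(1.008665) = 63.505730 u; Δm = 0.592040 u; E_B = 551.48 MeV; E_B/A = 8.754 MeV
⁶³Cu has the higher binding energy per nucleon, so it is the more tightly bound nucleus.

⁶³Cu; 8.75 MeV/nucleon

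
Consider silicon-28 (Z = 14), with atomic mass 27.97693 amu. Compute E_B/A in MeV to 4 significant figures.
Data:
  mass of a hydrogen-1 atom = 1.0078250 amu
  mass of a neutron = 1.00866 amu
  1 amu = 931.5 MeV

8.445 MeV/nucleon

With 14 protons and 14 neutrons (A = 28):
Σm = 14·m(¹H) + 14·m_n = 14.1095500 + 14.12124 = 28.2307900 amu
Δm = 28.2307900 − 27.97693 = 0.2538600 amu
E_B = 0.2538600 × 931.5 = 236.471 MeV
Dividing by A = 28 gives 8.445 MeV per nucleon.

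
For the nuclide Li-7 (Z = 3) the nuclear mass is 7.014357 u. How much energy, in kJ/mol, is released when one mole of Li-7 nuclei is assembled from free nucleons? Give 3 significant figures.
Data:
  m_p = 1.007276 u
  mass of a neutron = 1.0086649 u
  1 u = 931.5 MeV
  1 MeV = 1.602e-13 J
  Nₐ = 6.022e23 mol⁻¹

3.79e+09 kJ/mol

Total constituent mass: 3 × 1.007276 + 4 × 1.0086649 = 7.0564876 u
The mass defect is 7.0564876 − 7.014357 = 0.0421306 u.
Converting to energy: 0.0421306 u × 931.5 MeV/u = 39.2447 MeV
Per nucleus in joules: 39.2447 MeV × 1.602e-13 J/MeV = 6.2870e-12 J
Per mole: 6.2870e-12 J × 6.022e23 mol⁻¹ = 3.7860e+12 J/mol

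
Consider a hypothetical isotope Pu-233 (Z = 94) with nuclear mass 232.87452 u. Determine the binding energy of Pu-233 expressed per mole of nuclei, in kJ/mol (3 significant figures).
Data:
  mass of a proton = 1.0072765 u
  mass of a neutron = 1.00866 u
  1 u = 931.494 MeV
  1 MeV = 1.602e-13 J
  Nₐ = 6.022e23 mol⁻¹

1.81e+11 kJ/mol

Mass of separated nucleons = 94(1.0072765) + 139(1.00866) = 94.6839910 + 140.20374 = 234.8877310 u
Δm = 234.8877310 − 232.87452 = 2.0132110 u
Converting to energy: 2.0132110 u × 931.494 MeV/u = 1875.29 MeV
Per nucleus in joules: 1875.29 MeV × 1.602e-13 J/MeV = 3.0042e-10 J
Per mole: 3.0042e-10 J × 6.022e23 mol⁻¹ = 1.8091e+14 J/mol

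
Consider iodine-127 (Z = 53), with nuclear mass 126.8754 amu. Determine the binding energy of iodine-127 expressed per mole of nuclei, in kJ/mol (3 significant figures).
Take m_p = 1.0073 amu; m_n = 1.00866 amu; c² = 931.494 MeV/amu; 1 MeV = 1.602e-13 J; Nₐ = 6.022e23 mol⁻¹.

1.04e+11 kJ/mol

With 53 protons and 74 neutrons (A = 127):
Mass of separated nucleons = 53(1.0073) + 74(1.00866) = 53.3869 + 74.64084 = 128.02774 amu
Δm = 128.02774 − 126.8754 = 1.15234 amu
Converting to energy: 1.15234 amu × 931.494 MeV/amu = 1073.40 MeV
Per nucleus in joules: 1073.40 MeV × 1.602e-13 J/MeV = 1.7196e-10 J
Per mole: 1.7196e-10 J × 6.022e23 mol⁻¹ = 1.0355e+14 J/mol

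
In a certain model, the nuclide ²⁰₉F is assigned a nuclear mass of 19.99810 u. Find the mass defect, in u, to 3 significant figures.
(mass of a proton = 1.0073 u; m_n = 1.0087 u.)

0.163 u

Σm = 9·m_p + 11·m_n = 9.0657 + 11.0957 = 20.1614 u
Mass defect Δm = 20.1614 − 19.99810 = 0.16330 u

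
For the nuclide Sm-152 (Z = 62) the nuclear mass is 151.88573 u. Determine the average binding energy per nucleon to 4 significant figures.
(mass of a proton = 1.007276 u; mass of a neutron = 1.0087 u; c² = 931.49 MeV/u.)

Total constituent mass: 62 × 1.007276 + 90 × 1.0087 = 153.234112 u
Δm = 153.234112 − 151.88573 = 1.348382 u
Converting to energy: 1.348382 u × 931.49 MeV/u = 1256.00 MeV
Per nucleon: 1256.00 / 152 = 8.263 MeV

8.263 MeV/nucleon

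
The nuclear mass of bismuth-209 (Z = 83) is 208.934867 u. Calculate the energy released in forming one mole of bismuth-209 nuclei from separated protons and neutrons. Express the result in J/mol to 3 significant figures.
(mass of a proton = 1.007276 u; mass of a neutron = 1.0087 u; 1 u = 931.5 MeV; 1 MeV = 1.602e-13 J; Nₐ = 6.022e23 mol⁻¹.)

Z = 83, so N = A − Z = 209 − 83 = 126.
Σm = 83·m_p + 126·m_n = 83.603908 + 127.0962 = 210.700108 u
Mass defect Δm = 210.700108 − 208.934867 = 1.765241 u
E_B = 1.765241 × 931.5 = 1644.32 MeV
Per nucleus in joules: 1644.32 MeV × 1.602e-13 J/MeV = 2.6342e-10 J
Per mole: 2.6342e-10 J × 6.022e23 mol⁻¹ = 1.5863e+14 J/mol

1.59e+14 J/mol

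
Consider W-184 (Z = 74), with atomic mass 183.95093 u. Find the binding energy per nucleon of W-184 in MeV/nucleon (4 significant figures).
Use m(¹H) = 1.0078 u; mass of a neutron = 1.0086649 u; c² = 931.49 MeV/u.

7.996 MeV/nucleon

Total constituent mass: 74 × 1.0078 + 110 × 1.0086649 = 185.5303390 u
Mass defect Δm = 185.5303390 − 183.95093 = 1.5794090 u
E_B = 1.5794090 × 931.49 = 1471.20 MeV
Dividing by A = 184 gives 7.996 MeV per nucleon.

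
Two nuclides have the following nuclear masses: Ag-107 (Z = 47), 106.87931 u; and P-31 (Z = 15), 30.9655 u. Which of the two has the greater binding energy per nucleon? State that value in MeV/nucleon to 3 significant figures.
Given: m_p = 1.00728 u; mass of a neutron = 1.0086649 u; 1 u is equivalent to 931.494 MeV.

Ag-107: Σm = 47(1.00728) + 60(1.0086649) = 107.8620540 u; Δm = 0.9827440 u; E_B = 915.42 MeV; E_B/A = 8.555 MeV
P-31: Σm = 15(1.00728) + 16(1.0086649) = 31.2478384 u; Δm = 0.2823384 u; E_B = 263.00 MeV; E_B/A = 8.484 MeV
Ag-107 has the higher binding energy per nucleon, so it is the more tightly bound nucleus.

Ag-107; 8.56 MeV/nucleon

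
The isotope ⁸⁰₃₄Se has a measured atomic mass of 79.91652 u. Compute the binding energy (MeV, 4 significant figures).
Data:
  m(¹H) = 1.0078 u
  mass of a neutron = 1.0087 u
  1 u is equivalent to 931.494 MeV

697.6 MeV

The nucleus contains 34 protons and 80 − 34 = 46 neutrons.
Mass of separated nucleons = 34(1.0078) + 46(1.0087) = 34.2652 + 46.4002 = 80.6654 u
Δm = 80.6654 − 79.91652 = 0.74888 u
E_B = 0.74888 × 931.494 = 697.577 MeV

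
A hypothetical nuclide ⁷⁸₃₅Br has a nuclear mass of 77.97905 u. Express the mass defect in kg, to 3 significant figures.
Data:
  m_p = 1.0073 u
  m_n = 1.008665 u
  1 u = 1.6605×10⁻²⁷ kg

Σm = 35·m_p + 43·m_n = 35.2555 + 43.372595 = 78.628095 u
Mass defect Δm = 78.628095 − 77.97905 = 0.649045 u
In SI units: 0.649045 u × 1.6605×10⁻²⁷ kg/u = 1.0777e-27 kg

1.08e-27 kg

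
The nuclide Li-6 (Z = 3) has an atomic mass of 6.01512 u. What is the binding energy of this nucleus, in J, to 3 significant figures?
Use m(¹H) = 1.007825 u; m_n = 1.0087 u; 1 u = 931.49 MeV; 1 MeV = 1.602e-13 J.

Z = 3, so N = A − Z = 6 − 3 = 3.
Mass of separated nucleons = 3(1.007825) + 3(1.0087) = 3.023475 + 3.0261 = 6.049575 u
Mass defect Δm = 6.049575 − 6.01512 = 0.034455 u
E_B = 0.034455 × 931.49 = 32.0945 MeV
In joules: 32.0945 MeV × 1.602e-13 J/MeV = 5.1415e-12 J

5.14e-12 J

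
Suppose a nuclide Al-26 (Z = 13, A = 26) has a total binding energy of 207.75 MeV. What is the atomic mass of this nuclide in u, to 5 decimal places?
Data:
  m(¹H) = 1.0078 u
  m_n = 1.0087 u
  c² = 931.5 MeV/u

Mass defect = 207.75 MeV / (931.5 MeV/u) = 0.2230274 u
Constituent mass = 13(1.0078) + 13(1.0087) = 26.2145 u
Atomic mass = 26.2145 − 0.2230274 = 25.9914726 u ≈ 25.99147 u (to 5 decimal places)

25.99147 u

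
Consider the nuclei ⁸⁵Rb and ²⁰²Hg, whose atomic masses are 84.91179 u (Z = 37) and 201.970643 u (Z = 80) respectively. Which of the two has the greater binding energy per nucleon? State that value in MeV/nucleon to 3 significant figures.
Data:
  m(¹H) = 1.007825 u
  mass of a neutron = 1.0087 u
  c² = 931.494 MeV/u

⁸⁵Rb: Σm = 37(1.007825) + 48(1.0087) = 85.707125 u; Δm = 0.795335 u; E_B = 740.85 MeV; E_B/A = 8.716 MeV
²⁰²Hg: Σm = 80(1.007825) + 122(1.0087) = 203.687400 u; Δm = 1.716757 u; E_B = 1599.15 MeV; E_B/A = 7.917 MeV
⁸⁵Rb has the higher binding energy per nucleon, so it is the more tightly bound nucleus.

⁸⁵Rb; 8.72 MeV/nucleon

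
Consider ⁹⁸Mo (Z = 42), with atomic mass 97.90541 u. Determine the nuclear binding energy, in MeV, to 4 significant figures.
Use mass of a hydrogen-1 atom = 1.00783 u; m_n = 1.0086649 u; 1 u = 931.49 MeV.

846.4 MeV

Mass of separated nucleons = 42(1.00783) + 56(1.0086649) = 42.32886 + 56.4852344 = 98.8140944 u
Δm = 98.8140944 − 97.90541 = 0.9086844 u
E_B = 0.9086844 × 931.49 = 846.430 MeV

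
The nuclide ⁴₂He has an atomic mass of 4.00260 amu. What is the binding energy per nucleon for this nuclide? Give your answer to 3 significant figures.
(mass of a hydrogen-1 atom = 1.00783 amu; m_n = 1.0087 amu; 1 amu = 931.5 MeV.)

7.09 MeV/nucleon

With 2 protons and 2 neutrons (A = 4):
Mass of separated nucleons = 2(1.00783) + 2(1.0087) = 2.01566 + 2.0174 = 4.03306 amu
Δm = 4.03306 − 4.00260 = 0.03046 amu
Converting to energy: 0.03046 amu × 931.5 MeV/amu = 28.3735 MeV
BE/A = 28.3735 MeV / 4 = 7.093 MeV/nucleon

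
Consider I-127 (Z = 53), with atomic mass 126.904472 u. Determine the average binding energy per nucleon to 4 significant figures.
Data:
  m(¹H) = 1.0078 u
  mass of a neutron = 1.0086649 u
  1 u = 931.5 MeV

8.436 MeV/nucleon

Total constituent mass: 53 × 1.0078 + 74 × 1.0086649 = 128.0546026 u
Δm = 128.0546026 − 126.904472 = 1.1501306 u
Binding energy = Δm·c² = 1.1501306 × 931.5 MeV/u = 1071.35 MeV
Dividing by A = 127 gives 8.436 MeV per nucleon.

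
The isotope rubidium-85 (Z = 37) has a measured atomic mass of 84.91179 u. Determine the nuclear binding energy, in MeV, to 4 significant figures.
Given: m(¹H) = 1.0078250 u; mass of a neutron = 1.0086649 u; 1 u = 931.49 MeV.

Σm = 37·m(¹H) + 48·m_n = 37.2895250 + 48.4159152 = 85.7054402 u
The mass defect is 85.7054402 − 84.91179 = 0.7936502 u.
E_B = 0.7936502 × 931.49 = 739.277 MeV

739.3 MeV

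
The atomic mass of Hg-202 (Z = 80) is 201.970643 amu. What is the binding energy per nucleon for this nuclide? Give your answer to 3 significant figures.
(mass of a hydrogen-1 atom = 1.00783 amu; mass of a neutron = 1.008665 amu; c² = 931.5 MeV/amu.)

Z = 80, so N = A − Z = 202 − 80 = 122.
Σm = 80·m(¹H) + 122·m_n = 80.62640 + 123.057130 = 203.683530 amu
The mass defect is 203.683530 − 201.970643 = 1.712887 amu.
Converting to energy: 1.712887 amu × 931.5 MeV/amu = 1595.55 MeV
BE/A = 1595.55 MeV / 202 = 7.899 MeV/nucleon

7.90 MeV/nucleon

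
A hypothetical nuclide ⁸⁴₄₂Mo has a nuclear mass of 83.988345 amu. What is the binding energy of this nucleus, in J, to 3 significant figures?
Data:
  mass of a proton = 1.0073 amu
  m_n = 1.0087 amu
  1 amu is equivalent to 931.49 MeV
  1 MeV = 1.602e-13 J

1.02e-10 J

The nucleus contains 42 protons and 84 − 42 = 42 neutrons.
Mass of separated nucleons = 42(1.0073) + 42(1.0087) = 42.3066 + 42.3654 = 84.6720 amu
The mass defect is 84.6720 − 83.988345 = 0.683655 amu.
Binding energy = Δm·c² = 0.683655 × 931.49 MeV/amu = 636.818 MeV
In joules: 636.818 MeV × 1.602e-13 J/MeV = 1.0202e-10 J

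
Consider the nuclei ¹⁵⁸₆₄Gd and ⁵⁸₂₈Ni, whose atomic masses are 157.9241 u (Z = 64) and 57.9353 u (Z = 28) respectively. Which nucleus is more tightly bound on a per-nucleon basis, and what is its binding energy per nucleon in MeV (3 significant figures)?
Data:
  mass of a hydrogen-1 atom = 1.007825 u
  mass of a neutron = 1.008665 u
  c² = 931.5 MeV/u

⁵⁸₂₈Ni; 8.73 MeV/nucleon

¹⁵⁸₆₄Gd: Σm = 64(1.007825) + 94(1.008665) = 159.315310 u; Δm = 1.391210 u; E_B = 1295.9 MeV; E_B/A = 8.202 MeV
⁵⁸₂₈Ni: Σm = 28(1.007825) + 30(1.008665) = 58.479050 u; Δm = 0.543750 u; E_B = 506.50 MeV; E_B/A = 8.733 MeV
⁵⁸₂₈Ni has the higher binding energy per nucleon, so it is the more tightly bound nucleus.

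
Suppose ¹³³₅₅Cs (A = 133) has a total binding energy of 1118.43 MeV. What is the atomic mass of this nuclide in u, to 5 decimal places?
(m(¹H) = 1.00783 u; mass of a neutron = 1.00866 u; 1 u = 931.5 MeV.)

132.90545 u

Mass defect = 1118.43 MeV / (931.5 MeV/u) = 1.2006763 u
Constituent mass = 55(1.00783) + 78(1.00866) = 134.10613 u
Atomic mass = 134.10613 − 1.2006763 = 132.9054537 u ≈ 132.90545 u (to 5 decimal places)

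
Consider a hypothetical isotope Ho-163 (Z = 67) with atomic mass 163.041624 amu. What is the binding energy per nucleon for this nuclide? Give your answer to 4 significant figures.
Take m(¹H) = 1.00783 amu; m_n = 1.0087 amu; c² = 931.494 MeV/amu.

Z = 67, so N = A − Z = 163 − 67 = 96.
Total constituent mass: 67 × 1.00783 + 96 × 1.0087 = 164.35981 amu
Δm = 164.35981 − 163.041624 = 1.318186 amu
Converting to energy: 1.318186 amu × 931.494 MeV/amu = 1227.88 MeV
Per nucleon: 1227.88 / 163 = 7.533 MeV

7.533 MeV/nucleon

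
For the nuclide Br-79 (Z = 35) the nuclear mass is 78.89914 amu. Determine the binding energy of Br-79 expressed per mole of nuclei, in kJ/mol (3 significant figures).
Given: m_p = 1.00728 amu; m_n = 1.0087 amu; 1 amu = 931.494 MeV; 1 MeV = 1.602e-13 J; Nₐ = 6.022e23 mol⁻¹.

Σm = 35·m_p + 44·m_n = 35.25480 + 44.3828 = 79.63760 amu
Δm = 79.63760 − 78.89914 = 0.73846 amu
Binding energy = Δm·c² = 0.73846 × 931.494 MeV/amu = 687.871 MeV
Per nucleus in joules: 687.871 MeV × 1.602e-13 J/MeV = 1.1020e-10 J
Per mole: 1.1020e-10 J × 6.022e23 mol⁻¹ = 6.6362e+13 J/mol

6.64e+10 kJ/mol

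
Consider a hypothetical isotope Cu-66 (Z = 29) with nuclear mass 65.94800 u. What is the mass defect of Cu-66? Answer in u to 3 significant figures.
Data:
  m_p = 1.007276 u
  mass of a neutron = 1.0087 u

0.585 u

With 29 protons and 37 neutrons (A = 66):
Total constituent mass: 29 × 1.007276 + 37 × 1.0087 = 66.532904 u
The mass defect is 66.532904 − 65.94800 = 0.584904 u.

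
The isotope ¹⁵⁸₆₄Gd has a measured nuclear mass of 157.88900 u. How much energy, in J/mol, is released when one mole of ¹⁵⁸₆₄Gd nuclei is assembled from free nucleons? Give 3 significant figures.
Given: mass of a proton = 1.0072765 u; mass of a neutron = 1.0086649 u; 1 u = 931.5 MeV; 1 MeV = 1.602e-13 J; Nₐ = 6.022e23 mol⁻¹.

1.25e+14 J/mol

Mass of separated nucleons = 64(1.0072765) + 94(1.0086649) = 64.4656960 + 94.8145006 = 159.2801966 u
Mass defect Δm = 159.2801966 − 157.88900 = 1.3911966 u
Converting to energy: 1.3911966 u × 931.5 MeV/u = 1295.90 MeV
Per nucleus in joules: 1295.90 MeV × 1.602e-13 J/MeV = 2.0760e-10 J
Per mole: 2.0760e-10 J × 6.022e23 mol⁻¹ = 1.2502e+14 J/mol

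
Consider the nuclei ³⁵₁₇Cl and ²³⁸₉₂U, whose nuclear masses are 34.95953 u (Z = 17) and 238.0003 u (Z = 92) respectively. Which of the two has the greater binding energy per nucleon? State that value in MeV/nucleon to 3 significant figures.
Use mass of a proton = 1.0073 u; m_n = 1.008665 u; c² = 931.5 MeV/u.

³⁵₁₇Cl: Σm = 17(1.0073) + 18(1.008665) = 35.280070 u; Δm = 0.320540 u; E_B = 298.58 MeV; E_B/A = 8.531 MeV
²³⁸₉₂U: Σm = 92(1.0073) + 146(1.008665) = 239.936690 u; Δm = 1.936390 u; E_B = 1803.7 MeV; E_B/A = 7.579 MeV
³⁵₁₇Cl has the higher binding energy per nucleon, so it is the more tightly bound nucleus.

³⁵₁₇Cl; 8.53 MeV/nucleon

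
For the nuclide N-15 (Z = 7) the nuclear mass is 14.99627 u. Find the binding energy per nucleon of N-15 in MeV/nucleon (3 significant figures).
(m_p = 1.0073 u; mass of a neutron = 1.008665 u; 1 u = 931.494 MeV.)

Z = 7, so N = A − Z = 15 − 7 = 8.
Mass of separated nucleons = 7(1.0073) + 8(1.008665) = 7.0511 + 8.069320 = 15.120420 u
The mass defect is 15.120420 − 14.99627 = 0.124150 u.
Binding energy = Δm·c² = 0.124150 × 931.494 MeV/u = 115.645 MeV
Per nucleon: 115.645 / 15 = 7.710 MeV

7.71 MeV/nucleon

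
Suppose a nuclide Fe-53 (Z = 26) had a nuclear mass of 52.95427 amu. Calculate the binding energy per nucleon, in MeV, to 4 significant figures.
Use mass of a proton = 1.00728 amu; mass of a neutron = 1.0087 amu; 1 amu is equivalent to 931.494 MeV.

Σm = 26·m_p + 27·m_n = 26.18928 + 27.2349 = 53.42418 amu
Δm = 53.42418 − 52.95427 = 0.46991 amu
Binding energy = Δm·c² = 0.46991 × 931.494 MeV/amu = 437.718 MeV
Per nucleon: 437.718 / 53 = 8.259 MeV

8.259 MeV/nucleon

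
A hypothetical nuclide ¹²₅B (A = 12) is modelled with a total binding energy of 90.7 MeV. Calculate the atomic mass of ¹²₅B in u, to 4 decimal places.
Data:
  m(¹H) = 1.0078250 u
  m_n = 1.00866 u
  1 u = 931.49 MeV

12.0024 u

Mass defect = 90.7 MeV / (931.49 MeV/u) = 0.097371 u
Constituent mass = 5(1.0078250) + 7(1.00866) = 12.0997450 u
Atomic mass = 12.0997450 − 0.097371 = 12.0023740 u ≈ 12.0024 u (to 4 decimal places)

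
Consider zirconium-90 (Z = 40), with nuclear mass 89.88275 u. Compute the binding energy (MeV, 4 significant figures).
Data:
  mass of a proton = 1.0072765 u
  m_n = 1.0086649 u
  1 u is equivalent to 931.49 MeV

783.9 MeV

Mass of separated nucleons = 40(1.0072765) + 50(1.0086649) = 40.2910600 + 50.4332450 = 90.7243050 u
The mass defect is 90.7243050 − 89.88275 = 0.8415550 u.
E_B = 0.8415550 × 931.49 = 783.900 MeV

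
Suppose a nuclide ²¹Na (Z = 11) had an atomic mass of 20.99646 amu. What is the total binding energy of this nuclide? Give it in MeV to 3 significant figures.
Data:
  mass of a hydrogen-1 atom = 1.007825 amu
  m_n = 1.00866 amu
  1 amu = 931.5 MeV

Z = 11, so N = A − Z = 21 − 11 = 10.
Mass of separated nucleons = 11(1.007825) + 10(1.00866) = 11.086075 + 10.08660 = 21.172675 amu
The mass defect is 21.172675 − 20.99646 = 0.176215 amu.
Binding energy = Δm·c² = 0.176215 × 931.5 MeV/amu = 164.144 MeV

164 MeV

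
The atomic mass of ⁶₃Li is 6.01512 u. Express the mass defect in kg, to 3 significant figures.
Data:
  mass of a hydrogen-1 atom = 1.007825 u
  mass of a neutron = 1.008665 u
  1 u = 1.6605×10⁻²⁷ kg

5.70e-29 kg

Σm = 3·m(¹H) + 3·m_n = 3.023475 + 3.025995 = 6.049470 u
Mass defect Δm = 6.049470 − 6.01512 = 0.034350 u
In SI units: 0.034350 u × 1.6605×10⁻²⁷ kg/u = 5.7038e-29 kg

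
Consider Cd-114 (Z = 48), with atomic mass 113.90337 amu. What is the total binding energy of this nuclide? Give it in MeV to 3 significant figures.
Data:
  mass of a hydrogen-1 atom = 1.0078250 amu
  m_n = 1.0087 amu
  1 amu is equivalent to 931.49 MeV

975 MeV

Σm = 48·m(¹H) + 66·m_n = 48.3756000 + 66.5742 = 114.9498000 amu
Δm = 114.9498000 − 113.90337 = 1.0464300 amu
Converting to energy: 1.0464300 amu × 931.49 MeV/amu = 974.739 MeV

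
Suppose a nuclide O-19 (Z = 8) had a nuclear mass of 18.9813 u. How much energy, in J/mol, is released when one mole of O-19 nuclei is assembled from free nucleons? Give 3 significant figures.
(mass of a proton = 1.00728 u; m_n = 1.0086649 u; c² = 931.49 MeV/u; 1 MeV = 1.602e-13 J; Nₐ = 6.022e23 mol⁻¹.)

Z = 8, so N = A − Z = 19 − 8 = 11.
Mass of separated nucleons = 8(1.00728) + 11(1.0086649) = 8.05824 + 11.0953139 = 19.1535539 u
The mass defect is 19.1535539 − 18.9813 = 0.1722539 u.
Binding energy = Δm·c² = 0.1722539 × 931.49 MeV/u = 160.453 MeV
Per nucleus in joules: 160.453 MeV × 1.602e-13 J/MeV = 2.5705e-11 J
Per mole: 2.5705e-11 J × 6.022e23 mol⁻¹ = 1.5480e+13 J/mol

1.55e+13 J/mol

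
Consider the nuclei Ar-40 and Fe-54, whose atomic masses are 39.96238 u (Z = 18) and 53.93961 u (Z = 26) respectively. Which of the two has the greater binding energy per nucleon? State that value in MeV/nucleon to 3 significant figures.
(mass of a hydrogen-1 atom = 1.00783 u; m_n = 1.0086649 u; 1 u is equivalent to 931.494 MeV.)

Ar-40: Σm = 18(1.00783) + 22(1.0086649) = 40.3315678 u; Δm = 0.3691878 u; E_B = 343.896 MeV; E_B/A = 8.597 MeV
Fe-54: Σm = 26(1.00783) + 28(1.0086649) = 54.4461972 u; Δm = 0.5065872 u; E_B = 471.88 MeV; E_B/A = 8.739 MeV
Fe-54 has the higher binding energy per nucleon, so it is the more tightly bound nucleus.

Fe-54; 8.74 MeV/nucleon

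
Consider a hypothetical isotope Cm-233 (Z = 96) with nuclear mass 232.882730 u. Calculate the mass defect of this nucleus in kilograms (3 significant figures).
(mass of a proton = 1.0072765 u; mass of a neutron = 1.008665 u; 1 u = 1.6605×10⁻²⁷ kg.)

Z = 96, so N = A − Z = 233 − 96 = 137.
Mass of separated nucleons = 96(1.0072765) + 137(1.008665) = 96.6985440 + 138.187105 = 234.8856490 u
The mass defect is 234.8856490 − 232.882730 = 2.0029190 u.
In SI units: 2.0029190 u × 1.6605×10⁻²⁷ kg/u = 3.3258e-27 kg

3.33e-27 kg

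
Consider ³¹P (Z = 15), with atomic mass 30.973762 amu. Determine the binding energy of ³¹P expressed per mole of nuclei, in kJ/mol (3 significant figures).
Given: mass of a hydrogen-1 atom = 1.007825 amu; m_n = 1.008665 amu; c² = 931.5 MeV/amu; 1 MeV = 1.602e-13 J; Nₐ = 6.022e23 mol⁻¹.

2.54e+10 kJ/mol

Z = 15, so N = A − Z = 31 − 15 = 16.
Σm = 15·m(¹H) + 16·m_n = 15.117375 + 16.138640 = 31.256015 amu
The mass defect is 31.256015 − 30.973762 = 0.282253 amu.
Converting to energy: 0.282253 amu × 931.5 MeV/amu = 262.919 MeV
Per nucleus in joules: 262.919 MeV × 1.602e-13 J/MeV = 4.2120e-11 J
Per mole: 4.2120e-11 J × 6.022e23 mol⁻¹ = 2.5365e+13 J/mol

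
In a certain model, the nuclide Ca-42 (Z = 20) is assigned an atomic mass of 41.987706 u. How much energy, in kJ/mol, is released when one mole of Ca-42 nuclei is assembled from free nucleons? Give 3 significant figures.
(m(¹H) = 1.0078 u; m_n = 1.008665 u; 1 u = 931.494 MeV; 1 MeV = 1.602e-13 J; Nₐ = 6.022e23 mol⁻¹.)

Mass of separated nucleons = 20(1.0078) + 22(1.008665) = 20.1560 + 22.190630 = 42.346630 u
Δm = 42.346630 − 41.987706 = 0.358924 u
Converting to energy: 0.358924 u × 931.494 MeV/u = 334.336 MeV
Per nucleus in joules: 334.336 MeV × 1.602e-13 J/MeV = 5.3561e-11 J
Per mole: 5.3561e-11 J × 6.022e23 mol⁻¹ = 3.2254e+13 J/mol

3.23e+10 kJ/mol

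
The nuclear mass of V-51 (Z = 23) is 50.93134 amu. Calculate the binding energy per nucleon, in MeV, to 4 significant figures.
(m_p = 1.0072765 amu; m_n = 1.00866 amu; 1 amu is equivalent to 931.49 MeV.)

8.740 MeV/nucleon

Total constituent mass: 23 × 1.0072765 + 28 × 1.00866 = 51.4098395 amu
Δm = 51.4098395 − 50.93134 = 0.4784995 amu
Converting to energy: 0.4784995 amu × 931.49 MeV/amu = 445.717 MeV
Per nucleon: 445.717 / 51 = 8.740 MeV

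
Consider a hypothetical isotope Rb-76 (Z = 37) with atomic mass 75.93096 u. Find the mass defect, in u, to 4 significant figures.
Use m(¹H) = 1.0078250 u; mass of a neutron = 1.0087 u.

0.6979 u

With 37 protons and 39 neutrons (A = 76):
Mass of separated nucleons = 37(1.0078250) + 39(1.0087) = 37.2895250 + 39.3393 = 76.6288250 u
The mass defect is 76.6288250 − 75.93096 = 0.6978650 u.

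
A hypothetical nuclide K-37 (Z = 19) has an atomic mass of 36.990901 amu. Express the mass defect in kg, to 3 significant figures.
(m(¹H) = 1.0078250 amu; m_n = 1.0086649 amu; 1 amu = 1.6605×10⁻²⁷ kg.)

5.21e-28 kg

Σm = 19·m(¹H) + 18·m_n = 19.1486750 + 18.1559682 = 37.3046432 amu
Δm = 37.3046432 − 36.990901 = 0.3137422 amu
In SI units: 0.3137422 amu × 1.6605×10⁻²⁷ kg/amu = 5.2097e-28 kg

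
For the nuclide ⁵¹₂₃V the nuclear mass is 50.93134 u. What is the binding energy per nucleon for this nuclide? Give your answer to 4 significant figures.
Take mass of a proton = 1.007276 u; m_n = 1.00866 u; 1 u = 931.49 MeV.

8.739 MeV/nucleon

Σm = 23·m_p + 28·m_n = 23.167348 + 28.24248 = 51.409828 u
Δm = 51.409828 − 50.93134 = 0.478488 u
Binding energy = Δm·c² = 0.478488 × 931.49 MeV/u = 445.707 MeV
Dividing by A = 51 gives 8.739 MeV per nucleon.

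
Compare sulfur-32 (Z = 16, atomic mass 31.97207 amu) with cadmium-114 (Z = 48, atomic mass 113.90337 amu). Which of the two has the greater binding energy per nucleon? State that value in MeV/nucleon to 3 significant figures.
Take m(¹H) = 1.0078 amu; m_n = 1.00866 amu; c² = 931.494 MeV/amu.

sulfur-32: Σm = 16(1.0078) + 16(1.00866) = 32.26336 amu; Δm = 0.29129 amu; E_B = 271.33 MeV; E_B/A = 8.479 MeV
cadmium-114: Σm = 48(1.0078) + 66(1.00866) = 114.94596 amu; Δm = 1.04259 amu; E_B = 971.17 MeV; E_B/A = 8.519 MeV
cadmium-114 has the higher binding energy per nucleon, so it is the more tightly bound nucleus.

cadmium-114; 8.52 MeV/nucleon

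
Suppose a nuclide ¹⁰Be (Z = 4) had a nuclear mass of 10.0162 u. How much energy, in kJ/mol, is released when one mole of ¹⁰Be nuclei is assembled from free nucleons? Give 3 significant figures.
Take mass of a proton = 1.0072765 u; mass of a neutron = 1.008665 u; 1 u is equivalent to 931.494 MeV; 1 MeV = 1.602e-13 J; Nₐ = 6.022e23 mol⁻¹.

5.83e+09 kJ/mol

Total constituent mass: 4 × 1.0072765 + 6 × 1.008665 = 10.0810960 u
Mass defect Δm = 10.0810960 − 10.0162 = 0.0648960 u
Binding energy = Δm·c² = 0.0648960 × 931.494 MeV/u = 60.4502 MeV
Per nucleus in joules: 60.4502 MeV × 1.602e-13 J/MeV = 9.6841e-12 J
Per mole: 9.6841e-12 J × 6.022e23 mol⁻¹ = 5.8318e+12 J/mol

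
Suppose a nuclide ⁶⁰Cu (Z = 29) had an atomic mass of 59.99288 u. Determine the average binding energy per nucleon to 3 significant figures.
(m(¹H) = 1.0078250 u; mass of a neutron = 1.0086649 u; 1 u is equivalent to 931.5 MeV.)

The nucleus contains 29 protons and 60 − 29 = 31 neutrons.
Mass of separated nucleons = 29(1.0078250) + 31(1.0086649) = 29.2269250 + 31.2686119 = 60.4955369 u
The mass defect is 60.4955369 − 59.99288 = 0.5026569 u.
Converting to energy: 0.5026569 u × 931.5 MeV/u = 468.225 MeV
BE/A = 468.225 MeV / 60 = 7.804 MeV/nucleon

7.80 MeV/nucleon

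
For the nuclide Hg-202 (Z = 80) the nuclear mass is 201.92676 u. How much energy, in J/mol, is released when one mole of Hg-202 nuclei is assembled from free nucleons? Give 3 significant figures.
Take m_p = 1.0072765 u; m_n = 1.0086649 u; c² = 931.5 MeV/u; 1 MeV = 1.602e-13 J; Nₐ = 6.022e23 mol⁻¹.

1.54e+14 J/mol

With 80 protons and 122 neutrons (A = 202):
Σm = 80·m_p + 122·m_n = 80.5821200 + 123.0571178 = 203.6392378 u
Mass defect Δm = 203.6392378 − 201.92676 = 1.7124778 u
Converting to energy: 1.7124778 u × 931.5 MeV/u = 1595.17 MeV
Per nucleus in joules: 1595.17 MeV × 1.602e-13 J/MeV = 2.5555e-10 J
Per mole: 2.5555e-10 J × 6.022e23 mol⁻¹ = 1.5389e+14 J/mol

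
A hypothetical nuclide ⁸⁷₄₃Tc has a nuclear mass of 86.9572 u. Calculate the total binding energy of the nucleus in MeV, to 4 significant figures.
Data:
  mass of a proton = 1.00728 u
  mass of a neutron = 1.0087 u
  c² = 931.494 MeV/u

Mass of separated nucleons = 43(1.00728) + 44(1.0087) = 43.31304 + 44.3828 = 87.69584 u
Δm = 87.69584 − 86.9572 = 0.73864 u
Binding energy = Δm·c² = 0.73864 × 931.494 MeV/u = 688.039 MeV

688.0 MeV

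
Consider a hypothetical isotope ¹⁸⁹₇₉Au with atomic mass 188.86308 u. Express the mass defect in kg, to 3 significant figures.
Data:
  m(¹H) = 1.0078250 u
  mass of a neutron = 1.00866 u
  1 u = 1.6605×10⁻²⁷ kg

2.84e-27 kg

Σm = 79·m(¹H) + 110·m_n = 79.6181750 + 110.95260 = 190.5707750 u
Δm = 190.5707750 − 188.86308 = 1.7076950 u
In SI units: 1.7076950 u × 1.6605×10⁻²⁷ kg/u = 2.8356e-27 kg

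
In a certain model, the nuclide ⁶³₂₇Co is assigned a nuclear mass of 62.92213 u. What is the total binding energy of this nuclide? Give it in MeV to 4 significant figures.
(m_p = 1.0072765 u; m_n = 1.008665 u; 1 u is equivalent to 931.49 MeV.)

546.1 MeV

With 27 protons and 36 neutrons (A = 63):
Σm = 27·m_p + 36·m_n = 27.1964655 + 36.311940 = 63.5084055 u
Δm = 63.5084055 − 62.92213 = 0.5862755 u
Converting to energy: 0.5862755 u × 931.49 MeV/u = 546.110 MeV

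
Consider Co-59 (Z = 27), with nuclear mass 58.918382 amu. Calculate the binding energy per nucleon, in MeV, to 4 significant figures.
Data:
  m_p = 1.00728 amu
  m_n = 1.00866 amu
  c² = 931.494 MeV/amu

8.767 MeV/nucleon

Z = 27, so N = A − Z = 59 − 27 = 32.
Total constituent mass: 27 × 1.00728 + 32 × 1.00866 = 59.47368 amu
Δm = 59.47368 − 58.918382 = 0.555298 amu
Converting to energy: 0.555298 amu × 931.494 MeV/amu = 517.257 MeV
Dividing by A = 59 gives 8.767 MeV per nucleon.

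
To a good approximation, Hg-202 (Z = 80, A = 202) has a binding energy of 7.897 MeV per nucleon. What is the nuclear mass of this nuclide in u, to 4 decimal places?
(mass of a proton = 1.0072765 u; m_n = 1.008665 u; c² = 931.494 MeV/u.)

201.9267 u

Total binding energy = 202 × 7.897 = 1595.194 MeV
Mass defect = 1595.194 MeV / (931.494 MeV/u) = 1.712511 u
Constituent mass = 80(1.0072765) + 122(1.008665) = 203.6392500 u
Nuclear mass = 203.6392500 − 1.712511 = 201.9267390 u ≈ 201.9267 u (to 4 decimal places)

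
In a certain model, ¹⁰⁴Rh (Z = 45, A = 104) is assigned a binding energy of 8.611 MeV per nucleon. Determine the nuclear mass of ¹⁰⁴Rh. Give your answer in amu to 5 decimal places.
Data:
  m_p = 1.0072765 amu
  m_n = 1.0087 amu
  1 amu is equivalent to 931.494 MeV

103.87934 amu

Total binding energy = 104 × 8.611 = 895.544 MeV
Mass defect = 895.544 MeV / (931.494 MeV/amu) = 0.9614061 amu
Constituent mass = 45(1.0072765) + 59(1.0087) = 104.8407425 amu
Nuclear mass = 104.8407425 − 0.9614061 = 103.8793364 amu ≈ 103.87934 amu (to 5 decimal places)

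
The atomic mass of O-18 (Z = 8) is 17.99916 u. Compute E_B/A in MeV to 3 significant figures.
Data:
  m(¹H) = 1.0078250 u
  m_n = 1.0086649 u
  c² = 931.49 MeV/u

7.77 MeV/nucleon

Total constituent mass: 8 × 1.0078250 + 10 × 1.0086649 = 18.1492490 u
Mass defect Δm = 18.1492490 − 17.99916 = 0.1500890 u
E_B = 0.1500890 × 931.49 = 139.806 MeV
BE/A = 139.806 MeV / 18 = 7.767 MeV/nucleon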